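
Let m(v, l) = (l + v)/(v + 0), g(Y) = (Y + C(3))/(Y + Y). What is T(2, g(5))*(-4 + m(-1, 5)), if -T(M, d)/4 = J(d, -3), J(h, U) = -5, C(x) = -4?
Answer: -160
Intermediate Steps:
g(Y) = (-4 + Y)/(2*Y) (g(Y) = (Y - 4)/(Y + Y) = (-4 + Y)/((2*Y)) = (-4 + Y)*(1/(2*Y)) = (-4 + Y)/(2*Y))
T(M, d) = 20 (T(M, d) = -4*(-5) = 20)
m(v, l) = (l + v)/v
T(2, g(5))*(-4 + m(-1, 5)) = 20*(-4 + (5 - 1)/(-1)) = 20*(-4 - 1*4) = 20*(-4 - 4) = 20*(-8) = -160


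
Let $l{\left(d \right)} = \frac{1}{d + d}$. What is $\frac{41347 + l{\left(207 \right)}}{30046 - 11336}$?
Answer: $\frac{17117659}{7745940} \approx 2.2099$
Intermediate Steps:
$l{\left(d \right)} = \frac{1}{2 d}$
$\frac{41347 + l{\left(207 \right)}}{30046 - 11336} = \frac{41347 + \frac{1}{2 \cdot 207}}{30046 - 11336} = \frac{41347 + \frac{1}{2} \cdot \frac{1}{207}}{18710} = \left(41347 + \frac{1}{414}\right) \frac{1}{18710} = \frac{17117659}{414} \cdot \frac{1}{18710} = \frac{17117659}{7745940}$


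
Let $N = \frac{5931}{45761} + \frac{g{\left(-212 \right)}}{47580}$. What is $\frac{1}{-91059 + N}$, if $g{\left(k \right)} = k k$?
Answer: $- \frac{544327095}{49565296223764} \approx -1.0982 \cdot 10^{-5}$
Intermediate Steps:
$g{\left(k \right)} = k^{2}$
$N = \frac{584719841}{544327095}$ ($N = \frac{5931}{45761} + \frac{\left(-212\right)^{2}}{47580} = 5931 \cdot \frac{1}{45761} + 44944 \cdot \frac{1}{47580} = \frac{5931}{45761} + \frac{11236}{11895} = \frac{584719841}{544327095} \approx 1.0742$)
$\frac{1}{-91059 + N} = \frac{1}{-91059 + \frac{584719841}{544327095}} = \frac{1}{- \frac{49565296223764}{544327095}} = - \frac{544327095}{49565296223764}$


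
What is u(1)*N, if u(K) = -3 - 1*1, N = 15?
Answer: -60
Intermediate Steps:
u(K) = -4 (u(K) = -3 - 1 = -4)
u(1)*N = -4*15 = -60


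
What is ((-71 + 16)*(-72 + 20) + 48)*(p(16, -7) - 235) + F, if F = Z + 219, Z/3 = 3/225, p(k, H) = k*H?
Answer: -25221424/25 ≈ -1.0089e+6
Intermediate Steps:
p(k, H) = H*k
Z = 1/25 (Z = 3*(3/225) = 3*(3*(1/225)) = 3*(1/75) = 1/25 ≈ 0.040000)
F = 5476/25 (F = 1/25 + 219 = 5476/25 ≈ 219.04)
((-71 + 16)*(-72 + 20) + 48)*(p(16, -7) - 235) + F = ((-71 + 16)*(-72 + 20) + 48)*(-7*16 - 235) + 5476/25 = (-55*(-52) + 48)*(-112 - 235) + 5476/25 = (2860 + 48)*(-347) + 5476/25 = 2908*(-347) + 5476/25 = -1009076 + 5476/25 = -25221424/25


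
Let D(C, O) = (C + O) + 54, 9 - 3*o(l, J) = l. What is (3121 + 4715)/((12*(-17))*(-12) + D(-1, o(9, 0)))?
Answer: 7836/2501 ≈ 3.1331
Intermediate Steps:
o(l, J) = 3 - l/3
D(C, O) = 54 + C + O
(3121 + 4715)/((12*(-17))*(-12) + D(-1, o(9, 0))) = (3121 + 4715)/((12*(-17))*(-12) + (54 - 1 + (3 - ⅓*9))) = 7836/(-204*(-12) + (54 - 1 + (3 - 3))) = 7836/(2448 + (54 - 1 + 0)) = 7836/(2448 + 53) = 7836/2501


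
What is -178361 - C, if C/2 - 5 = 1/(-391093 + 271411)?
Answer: -10673899010/59841 ≈ -1.7837e+5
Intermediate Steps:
C = 598409/59841 (C = 10 + 2/(-391093 + 271411) = 10 + 2/(-119682) = 10 + 2*(-1/119682) = 10 - 1/59841 = 598409/59841 ≈ 10.000)
-178361 - C = -178361 - 1*598409/59841 = -178361 - 598409/59841 = -10673899010/59841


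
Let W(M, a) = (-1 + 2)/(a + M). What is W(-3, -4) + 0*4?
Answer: -⅐ ≈ -0.14286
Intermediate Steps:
W(M, a) = 1/(M + a)
W(-3, -4) + 0*4 = 1/(-3 - 4) + 0*4 = 1/(-7) + 0 = -⅐ + 0 = -⅐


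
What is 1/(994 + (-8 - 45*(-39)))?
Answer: 1/2741 ≈ 0.00036483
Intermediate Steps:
1/(994 + (-8 - 45*(-39))) = 1/(994 + (-8 + 1755)) = 1/(994 + 1747) = 1/2741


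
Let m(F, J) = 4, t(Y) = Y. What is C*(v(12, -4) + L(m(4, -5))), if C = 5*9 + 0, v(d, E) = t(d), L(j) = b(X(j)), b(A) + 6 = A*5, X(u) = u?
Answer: 1170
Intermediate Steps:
b(A) = -6 + 5*A (b(A) = -6 + A*5 = -6 + 5*A)
L(j) = -6 + 5*j
v(d, E) = d
C = 45 (C = 45 + 0 = 45)
C*(v(12, -4) + L(m(4, -5))) = 45*(12 + (-6 + 5*4)) = 45*(12 + (-6 + 20)) = 45*(12 + 14) = 45*26 = 1170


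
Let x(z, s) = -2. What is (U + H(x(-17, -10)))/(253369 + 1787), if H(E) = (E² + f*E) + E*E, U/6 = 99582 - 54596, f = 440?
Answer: 67261/63789 ≈ 1.0544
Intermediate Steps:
U = 269916 (U = 6*(99582 - 54596) = 6*44986 = 269916)
H(E) = 2*E² + 440*E (H(E) = (E² + 440*E) + E*E = (E² + 440*E) + E² = 2*E² + 440*E)
(U + H(x(-17, -10)))/(253369 + 1787) = (269916 + 2*(-2)*(220 - 2))/(253369 + 1787) = (269916 + 2*(-2)*218)/255156 = (269916 - 872)*(1/255156) = 269044*(1/255156) = 67261/63789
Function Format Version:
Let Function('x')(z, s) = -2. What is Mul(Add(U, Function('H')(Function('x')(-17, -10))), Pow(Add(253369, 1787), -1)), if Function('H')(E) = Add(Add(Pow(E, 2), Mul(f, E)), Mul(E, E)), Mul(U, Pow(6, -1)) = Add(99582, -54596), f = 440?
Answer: Rational(67261, 63789) ≈ 1.0544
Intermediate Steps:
U = 269916 (U = Mul(6, Add(99582, -54596)) = Mul(6, 44986) = 269916)
Function('H')(E) = Add(Mul(2, Pow(E, 2)), Mul(440, E)) (Function('H')(E) = Add(Add(Pow(E, 2), Mul(440, E)), Mul(E, E)) = Add(Add(Pow(E, 2), Mul(440, E)), Pow(E, 2)) = Add(Mul(2, Pow(E, 2)), Mul(440, E)))
Mul(Add(U, Function('H')(Function('x')(-17, -10))), Pow(Add(253369, 1787), -1)) = Mul(Add(269916, Mul(2, -2, Add(220, -2))), Pow(Add(253369, 1787), -1)) = Mul(Add(269916, Mul(2, -2, 218)), Pow(255156, -1)) = Mul(Add(269916, -872), Rational(1, 255156)) = Mul(269044, Rational(1, 255156)) = Rational(67261, 63789)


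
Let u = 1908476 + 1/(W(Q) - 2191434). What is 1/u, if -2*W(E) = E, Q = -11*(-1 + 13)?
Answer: 2191368/4182173235167 ≈ 5.2398e-7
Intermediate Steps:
Q = -132 (Q = -11*12 = -132)
W(E) = -E/2
u = 4182173235167/2191368 (u = 1908476 + 1/(-1/2*(-132) - 2191434) = 1908476 + 1/(66 - 2191434) = 1908476 + 1/(-2191368) = 1908476 - 1/2191368 = 4182173235167/2191368 ≈ 1.9085e+6)
1/u = 1/(4182173235167/2191368) = 2191368/4182173235167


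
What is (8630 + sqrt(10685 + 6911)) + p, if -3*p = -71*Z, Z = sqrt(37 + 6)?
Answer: 8630 + 2*sqrt(4399) + 71*sqrt(43)/3 ≈ 8917.8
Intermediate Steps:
Z = sqrt(43) ≈ 6.5574
p = 71*sqrt(43)/3 (p = -(-71)*sqrt(43)/3 = 71*sqrt(43)/3 ≈ 155.19)
(8630 + sqrt(10685 + 6911)) + p = (8630 + sqrt(10685 + 6911)) + 71*sqrt(43)/3 = (8630 + sqrt(17596)) + 71*sqrt(43)/3 = (8630 + 2*sqrt(4399)) + 71*sqrt(43)/3 = 8630 + 2*sqrt(4399) + 71*sqrt(43)/3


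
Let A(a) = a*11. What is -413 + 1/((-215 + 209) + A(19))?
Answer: -83838/203 ≈ -413.00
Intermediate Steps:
A(a) = 11*a
-413 + 1/((-215 + 209) + A(19)) = -413 + 1/((-215 + 209) + 11*19) = -413 + 1/(-6 + 209) = -413 + 1/203 = -83838/203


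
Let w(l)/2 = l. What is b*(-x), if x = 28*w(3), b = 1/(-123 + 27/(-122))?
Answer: 6832/5011 ≈ 1.3634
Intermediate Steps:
w(l) = 2*l
b = -122/15033 (b = 1/(-123 + 27*(-1/122)) = 1/(-123 - 27/122) = 1/(-15033/122) = -122/15033 ≈ -0.0081155)
x = 168 (x = 28*(2*3) = 28*6 = 168)
b*(-x) = -(-122)*168/15033 = -122/15033*(-168) = 6832/5011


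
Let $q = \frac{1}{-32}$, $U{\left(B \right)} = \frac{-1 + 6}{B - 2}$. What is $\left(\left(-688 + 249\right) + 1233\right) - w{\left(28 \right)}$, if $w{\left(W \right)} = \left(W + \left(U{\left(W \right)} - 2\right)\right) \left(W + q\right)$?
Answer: $\frac{51113}{832} \approx 61.434$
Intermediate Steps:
$U{\left(B \right)} = \frac{5}{-2 + B}$
$q = - \frac{1}{32} \approx -0.03125$
$w{\left(W \right)} = \left(- \frac{1}{32} + W\right) \left(-2 + W + \frac{5}{-2 + W}\right)$ ($w{\left(W \right)} = \left(W + \left(\frac{5}{-2 + W} - 2\right)\right) \left(W - \frac{1}{32}\right) = \left(W - \left(2 - \frac{5}{-2 + W}\right)\right) \left(- \frac{1}{32} + W\right) = \left(-2 + W + \frac{5}{-2 + W}\right) \left(- \frac{1}{32} + W\right) = \left(- \frac{1}{32} + W\right) \left(-2 + W + \frac{5}{-2 + W}\right)$)
$\left(\left(-688 + 249\right) + 1233\right) - w{\left(28 \right)} = \left(\left(-688 + 249\right) + 1233\right) - \frac{-9 - 129 \cdot 28^{2} + 32 \cdot 28^{3} + 292 \cdot 28}{32 \left(-2 + 28\right)} = \left(-439 + 1233\right) - \frac{-9 - 101136 + 32 \cdot 21952 + 8176}{32 \cdot 26} = 794 - \frac{1}{32} \cdot \frac{1}{26} \left(-9 - 101136 + 702464 + 8176\right) = 794 - \frac{1}{32} \cdot \frac{1}{26} \cdot 609495 = 794 - \frac{609495}{832} = \frac{51113}{832}$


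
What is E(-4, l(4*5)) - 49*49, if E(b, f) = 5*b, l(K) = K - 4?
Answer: -2421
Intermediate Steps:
l(K) = -4 + K
E(-4, l(4*5)) - 49*49 = 5*(-4) - 49*49 = -20 - 2401 = -2421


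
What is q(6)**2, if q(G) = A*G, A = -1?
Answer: 36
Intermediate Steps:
q(G) = -G
q(6)**2 = (-1*6)**2 = (-6)**2 = 36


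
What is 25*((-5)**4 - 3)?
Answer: 15550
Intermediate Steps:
25*((-5)**4 - 3) = 25*(625 - 3) = 25*622 = 15550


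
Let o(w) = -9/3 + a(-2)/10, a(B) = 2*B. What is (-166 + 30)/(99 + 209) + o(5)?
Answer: -1479/385 ≈ -3.8416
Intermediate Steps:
o(w) = -17/5 (o(w) = -9/3 + (2*(-2))/10 = -9*⅓ - 4*⅒ = -3 - ⅖ = -17/5)
(-166 + 30)/(99 + 209) + o(5) = (-166 + 30)/(99 + 209) - 17/5 = -136/308 - 17/5 = -136*1/308 - 17/5 = -34/77 - 17/5 = -1479/385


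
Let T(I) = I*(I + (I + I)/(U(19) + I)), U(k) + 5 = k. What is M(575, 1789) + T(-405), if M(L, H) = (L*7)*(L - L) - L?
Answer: 63580900/391 ≈ 1.6261e+5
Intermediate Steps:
U(k) = -5 + k
T(I) = I*(I + 2*I/(14 + I)) (T(I) = I*(I + (I + I)/((-5 + 19) + I)) = I*(I + (2*I)/(14 + I)) = I*(I + 2*I/(14 + I)))
M(L, H) = -L (M(L, H) = (7*L)*0 - L = 0 - L = -L)
M(575, 1789) + T(-405) = -1*575 + (-405)²*(16 - 405)/(14 - 405) = -575 + 164025*(-389)/(-391) = -575 + 164025*(-1/391)*(-389) = -575 + 63805725/391 = 63580900/391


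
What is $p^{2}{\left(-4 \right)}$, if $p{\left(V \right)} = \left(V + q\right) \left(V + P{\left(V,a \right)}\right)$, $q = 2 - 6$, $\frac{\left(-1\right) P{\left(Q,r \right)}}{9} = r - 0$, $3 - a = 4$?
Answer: $1600$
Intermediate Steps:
$a = -1$ ($a = 3 - 4 = -1$)
$P{\left(Q,r \right)} = - 9 r$ ($P{\left(Q,r \right)} = - 9 \left(r - 0\right) = - 9 \left(r + 0\right) = - 9 r$)
$q = -4$ ($q = 2 - 6 = -4$)
$p{\left(V \right)} = \left(-4 + V\right) \left(9 + V\right)$ ($p{\left(V \right)} = \left(V - 4\right) \left(V - -9\right) = \left(-4 + V\right) \left(V + 9\right) = \left(-4 + V\right) \left(9 + V\right)$)
$p^{2}{\left(-4 \right)} = \left(-36 + \left(-4\right)^{2} + 5 \left(-4\right)\right)^{2} = \left(-36 + 16 - 20\right)^{2} = \left(-40\right)^{2} = 1600$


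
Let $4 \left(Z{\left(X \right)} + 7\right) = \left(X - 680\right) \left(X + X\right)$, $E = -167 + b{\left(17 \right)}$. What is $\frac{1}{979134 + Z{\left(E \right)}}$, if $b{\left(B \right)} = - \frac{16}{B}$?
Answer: $\frac{578}{607090231} \approx 9.5208 \cdot 10^{-7}$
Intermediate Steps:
$E = - \frac{2855}{17}$ ($E = -167 - \frac{16}{17} = - \frac{2855}{17} \approx -167.94$)
$Z{\left(X \right)} = -7 + \frac{X \left(-680 + X\right)}{2}$ ($Z{\left(X \right)} = -7 + \frac{\left(X - 680\right) \left(X + X\right)}{4} = -7 + \frac{\left(-680 + X\right) 2 X}{4} = -7 + \frac{2 X \left(-680 + X\right)}{4} = -7 + \frac{X \left(-680 + X\right)}{2}$)
$\frac{1}{979134 + Z{\left(E \right)}} = \frac{1}{979134 - \left(-57093 - \frac{8151025}{578}\right)} = \frac{1}{979134 + \left(-7 + \frac{1}{2} \cdot \frac{8151025}{289} + 57100\right)} = \frac{1}{979134 + \left(-7 + \frac{8151025}{578} + 57100\right)} = \frac{1}{979134 + \frac{41150779}{578}} = \frac{1}{\frac{607090231}{578}} = \frac{578}{607090231}$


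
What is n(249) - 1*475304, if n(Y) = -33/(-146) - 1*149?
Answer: -69416105/146 ≈ -4.7545e+5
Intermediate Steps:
n(Y) = -21721/146 (n(Y) = -33*(-1/146) - 149 = 33/146 - 149 = -21721/146)
n(249) - 1*475304 = -21721/146 - 1*475304 = -21721/146 - 475304 = -69416105/146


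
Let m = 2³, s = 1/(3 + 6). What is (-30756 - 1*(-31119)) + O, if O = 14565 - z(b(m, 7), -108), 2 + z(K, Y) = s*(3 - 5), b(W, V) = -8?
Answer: 134372/9 ≈ 14930.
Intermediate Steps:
s = ⅑ (s = 1/9 = ⅑ ≈ 0.11111)
m = 8
z(K, Y) = -20/9 (z(K, Y) = -2 + (3 - 5)/9 = -2 + (⅑)*(-2) = -2 - 2/9 = -20/9)
O = 131105/9 (O = 14565 - 1*(-20/9) = 14565 + 20/9 = 131105/9 ≈ 14567.)
(-30756 - 1*(-31119)) + O = (-30756 - 1*(-31119)) + 131105/9 = (-30756 + 31119) + 131105/9 = 363 + 131105/9 = 134372/9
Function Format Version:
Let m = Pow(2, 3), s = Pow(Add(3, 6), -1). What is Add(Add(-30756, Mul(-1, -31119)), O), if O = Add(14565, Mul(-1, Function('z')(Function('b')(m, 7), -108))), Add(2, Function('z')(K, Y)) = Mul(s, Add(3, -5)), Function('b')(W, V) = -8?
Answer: Rational(134372, 9) ≈ 14930.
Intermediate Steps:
s = Rational(1, 9) (s = Pow(9, -1) = Rational(1, 9) ≈ 0.11111)
m = 8
Function('z')(K, Y) = Rational(-20, 9) (Function('z')(K, Y) = Add(-2, Mul(Rational(1, 9), Add(3, -5))) = Add(-2, Mul(Rational(1, 9), -2)) = Add(-2, Rational(-2, 9)) = Rational(-20, 9))
O = Rational(131105, 9) (O = Add(14565, Mul(-1, Rational(-20, 9))) = Add(14565, Rational(20, 9)) = Rational(131105, 9) ≈ 14567.)
Add(Add(-30756, Mul(-1, -31119)), O) = Add(Add(-30756, Mul(-1, -31119)), Rational(131105, 9)) = Add(Add(-30756, 31119), Rational(131105, 9)) = Add(363, Rational(131105, 9)) = Rational(134372, 9)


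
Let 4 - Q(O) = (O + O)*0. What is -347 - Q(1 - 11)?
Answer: -351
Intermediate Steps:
Q(O) = 4 (Q(O) = 4 - (O + O)*0 = 4 - 2*O*0 = 4 - 1*0 = 4 + 0 = 4)
-347 - Q(1 - 11) = -347 - 1*4 = -347 - 4 = -351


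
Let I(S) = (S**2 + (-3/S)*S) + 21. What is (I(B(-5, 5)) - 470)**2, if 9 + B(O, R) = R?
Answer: 190096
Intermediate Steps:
B(O, R) = -9 + R
I(S) = 18 + S**2 (I(S) = (S**2 - 3) + 21 = (-3 + S**2) + 21 = 18 + S**2)
(I(B(-5, 5)) - 470)**2 = ((18 + (-9 + 5)**2) - 470)**2 = ((18 + (-4)**2) - 470)**2 = ((18 + 16) - 470)**2 = (34 - 470)**2 = (-436)**2 = 190096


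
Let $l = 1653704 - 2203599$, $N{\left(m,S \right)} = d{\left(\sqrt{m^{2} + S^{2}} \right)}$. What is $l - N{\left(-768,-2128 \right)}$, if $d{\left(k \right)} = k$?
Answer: $-549895 - 16 \sqrt{19993} \approx -5.5216 \cdot 10^{5}$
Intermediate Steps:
$N{\left(m,S \right)} = \sqrt{S^{2} + m^{2}}$ ($N{\left(m,S \right)} = \sqrt{m^{2} + S^{2}} = \sqrt{S^{2} + m^{2}}$)
$l = -549895$
$l - N{\left(-768,-2128 \right)} = -549895 - \sqrt{\left(-2128\right)^{2} + \left(-768\right)^{2}} = -549895 - \sqrt{4528384 + 589824} = -549895 - \sqrt{5118208} = -549895 - 16 \sqrt{19993}$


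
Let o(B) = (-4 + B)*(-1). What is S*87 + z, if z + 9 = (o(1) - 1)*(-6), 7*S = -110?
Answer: -9717/7 ≈ -1388.1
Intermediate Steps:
S = -110/7 (S = (⅐)*(-110) = -110/7 ≈ -15.714)
o(B) = 4 - B
z = -21 (z = -9 + ((4 - 1*1) - 1)*(-6) = -9 + ((4 - 1) - 1)*(-6) = -9 + (3 - 1)*(-6) = -9 + 2*(-6) = -9 - 12 = -21)
S*87 + z = -110/7*87 - 21 = -9570/7 - 21 = -9717/7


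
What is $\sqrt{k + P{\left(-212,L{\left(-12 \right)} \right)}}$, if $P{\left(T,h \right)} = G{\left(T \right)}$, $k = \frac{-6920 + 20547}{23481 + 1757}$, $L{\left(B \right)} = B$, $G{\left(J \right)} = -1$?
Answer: $\frac{i \sqrt{293038418}}{25238} \approx 0.67828 i$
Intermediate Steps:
$k = \frac{13627}{25238} \approx 0.53994$
$P{\left(T,h \right)} = -1$
$\sqrt{k + P{\left(-212,L{\left(-12 \right)} \right)}} = \sqrt{\frac{13627}{25238} - 1} = \sqrt{- \frac{11611}{25238}} = \frac{i \sqrt{293038418}}{25238}$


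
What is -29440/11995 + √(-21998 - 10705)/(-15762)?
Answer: -5888/2399 - I*√32703/15762 ≈ -2.4544 - 0.011473*I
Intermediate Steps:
-29440/11995 + √(-21998 - 10705)/(-15762) = -29440*1/11995 + √(-32703)*(-1/15762) = -5888/2399 + (I*√32703)*(-1/15762) = -5888/2399 - I*√32703/15762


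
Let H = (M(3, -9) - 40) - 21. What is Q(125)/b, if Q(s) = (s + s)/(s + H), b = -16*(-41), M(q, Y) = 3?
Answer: 125/21976 ≈ 0.0056880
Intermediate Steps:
b = 656
H = -58 (H = (3 - 40) - 21 = -37 - 21 = -58)
Q(s) = 2*s/(-58 + s) (Q(s) = (s + s)/(s - 58) = (2*s)/(-58 + s) = 2*s/(-58 + s))
Q(125)/b = (2*125/(-58 + 125))/656 = (2*125/67)*(1/656) = (2*125*(1/67))*(1/656) = (250/67)*(1/656) = 125/21976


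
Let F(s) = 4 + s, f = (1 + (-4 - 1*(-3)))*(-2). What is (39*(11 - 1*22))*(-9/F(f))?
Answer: 3861/4 ≈ 965.25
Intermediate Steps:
f = 0 (f = (1 + (-4 + 3))*(-2) = (1 - 1)*(-2) = 0*(-2) = 0)
(39*(11 - 1*22))*(-9/F(f)) = (39*(11 - 1*22))*(-9/(4 + 0)) = (39*(11 - 22))*(-9/4) = (39*(-11))*(-9*1/4) = -429*(-9/4) = 3861/4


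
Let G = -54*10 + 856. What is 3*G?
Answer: 948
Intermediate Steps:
G = 316 (G = -540 + 856 = 316)
3*G = 3*316 = 948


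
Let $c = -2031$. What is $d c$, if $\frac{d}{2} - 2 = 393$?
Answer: $-1604490$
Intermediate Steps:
$d = 790$ ($d = 4 + 2 \cdot 393 = 4 + 786 = 790$)
$d c = 790 \left(-2031\right) = -1604490$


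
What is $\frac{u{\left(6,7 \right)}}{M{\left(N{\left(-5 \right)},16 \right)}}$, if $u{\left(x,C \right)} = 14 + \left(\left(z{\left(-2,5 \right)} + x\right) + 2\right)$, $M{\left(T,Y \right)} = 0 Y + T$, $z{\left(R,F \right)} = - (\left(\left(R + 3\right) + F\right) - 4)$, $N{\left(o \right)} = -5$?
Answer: $-4$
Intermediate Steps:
$z{\left(R,F \right)} = 1 - F - R$ ($z{\left(R,F \right)} = - (\left(\left(3 + R\right) + F\right) - 4) = - (\left(3 + F + R\right) - 4) = - (-1 + F + R) = 1 - F - R$)
$M{\left(T,Y \right)} = T$ ($M{\left(T,Y \right)} = 0 + T = T$)
$u{\left(x,C \right)} = 14 + x$ ($u{\left(x,C \right)} = 14 + \left(\left(\left(1 - 5 - -2\right) + x\right) + 2\right) = 14 + \left(\left(\left(1 - 5 + 2\right) + x\right) + 2\right) = 14 + \left(\left(-2 + x\right) + 2\right) = 14 + x$)
$\frac{u{\left(6,7 \right)}}{M{\left(N{\left(-5 \right)},16 \right)}} = \frac{14 + 6}{-5} = 20 \left(- \frac{1}{5}\right) = -4$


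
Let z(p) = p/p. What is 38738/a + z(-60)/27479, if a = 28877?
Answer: 1064510379/793511083 ≈ 1.3415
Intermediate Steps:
z(p) = 1
38738/a + z(-60)/27479 = 38738/28877 + 1/27479 = 1064510379/793511083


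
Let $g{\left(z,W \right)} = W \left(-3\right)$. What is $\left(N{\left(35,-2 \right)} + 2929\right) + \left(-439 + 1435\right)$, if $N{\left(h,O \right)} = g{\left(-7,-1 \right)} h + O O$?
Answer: $4034$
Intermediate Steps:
$g{\left(z,W \right)} = - 3 W$
$N{\left(h,O \right)} = O^{2} + 3 h$ ($N{\left(h,O \right)} = \left(-3\right) \left(-1\right) h + O O = 3 h + O^{2} = O^{2} + 3 h$)
$\left(N{\left(35,-2 \right)} + 2929\right) + \left(-439 + 1435\right) = \left(\left(\left(-2\right)^{2} + 3 \cdot 35\right) + 2929\right) + \left(-439 + 1435\right) = \left(\left(4 + 105\right) + 2929\right) + 996 = \left(109 + 2929\right) + 996 = 3038 + 996 = 4034$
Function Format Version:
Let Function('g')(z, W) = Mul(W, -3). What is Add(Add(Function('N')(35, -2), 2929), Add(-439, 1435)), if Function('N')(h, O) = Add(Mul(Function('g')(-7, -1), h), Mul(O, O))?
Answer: 4034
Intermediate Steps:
Function('g')(z, W) = Mul(-3, W)
Function('N')(h, O) = Add(Pow(O, 2), Mul(3, h)) (Function('N')(h, O) = Add(Mul(Mul(-3, -1), h), Mul(O, O)) = Add(Mul(3, h), Pow(O, 2)) = Add(Pow(O, 2), Mul(3, h)))
Add(Add(Function('N')(35, -2), 2929), Add(-439, 1435)) = Add(Add(Add(Pow(-2, 2), Mul(3, 35)), 2929), Add(-439, 1435)) = Add(Add(Add(4, 105), 2929), 996) = Add(Add(109, 2929), 996) = Add(3038, 996) = 4034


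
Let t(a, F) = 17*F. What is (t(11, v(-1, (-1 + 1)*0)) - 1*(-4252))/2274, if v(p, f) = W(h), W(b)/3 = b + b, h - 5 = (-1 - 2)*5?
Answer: 1616/1137 ≈ 1.4213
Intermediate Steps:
h = -10 (h = 5 + (-1 - 2)*5 = 5 - 3*5 = 5 - 15 = -10)
W(b) = 6*b (W(b) = 3*(b + b) = 3*(2*b) = 6*b)
v(p, f) = -60 (v(p, f) = 6*(-10) = -60)
(t(11, v(-1, (-1 + 1)*0)) - 1*(-4252))/2274 = (17*(-60) - 1*(-4252))/2274 = (-1020 + 4252)*(1/2274) = 3232*(1/2274) = 1616/1137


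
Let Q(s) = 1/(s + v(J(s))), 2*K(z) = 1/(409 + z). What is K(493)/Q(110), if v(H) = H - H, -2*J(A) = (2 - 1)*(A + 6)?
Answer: 5/82 ≈ 0.060976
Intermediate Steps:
J(A) = -3 - A/2 (J(A) = -(2 - 1)*(A + 6)/2 = -(6 + A)/2 = -3 - A/2)
v(H) = 0
K(z) = 1/(2*(409 + z))
Q(s) = 1/s (Q(s) = 1/(s + 0) = 1/s)
K(493)/Q(110) = (1/(2*(409 + 493)))/(1/110) = ((½)/902)/(1/110) = ((½)*(1/902))*110 = (1/1804)*110 = 5/82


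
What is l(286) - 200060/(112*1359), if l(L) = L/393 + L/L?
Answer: 294353/712116 ≈ 0.41335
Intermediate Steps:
l(L) = 1 + L/393 (l(L) = L*(1/393) + 1 = L/393 + 1 = 1 + L/393)
l(286) - 200060/(112*1359) = (1 + (1/393)*286) - 200060/(112*1359) = (1 + 286/393) - 200060/152208 = 679/393 - 200060*1/152208 = 679/393 - 7145/5436 = 294353/712116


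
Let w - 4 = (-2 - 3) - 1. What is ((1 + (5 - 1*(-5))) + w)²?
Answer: 81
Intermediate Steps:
w = -2 (w = 4 + ((-2 - 3) - 1) = 4 + (-5 - 1) = 4 - 6 = -2)
((1 + (5 - 1*(-5))) + w)² = ((1 + (5 - 1*(-5))) - 2)² = ((1 + (5 + 5)) - 2)² = ((1 + 10) - 2)² = (11 - 2)² = 9² = 81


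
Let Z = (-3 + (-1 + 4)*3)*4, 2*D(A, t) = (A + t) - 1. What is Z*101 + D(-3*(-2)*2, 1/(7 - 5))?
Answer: 9719/4 ≈ 2429.8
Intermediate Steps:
D(A, t) = -½ + A/2 + t/2 (D(A, t) = ((A + t) - 1)/2 = (-1 + A + t)/2 = -½ + A/2 + t/2)
Z = 24 (Z = (-3 + 3*3)*4 = (-3 + 9)*4 = 6*4 = 24)
Z*101 + D(-3*(-2)*2, 1/(7 - 5)) = 24*101 + (-½ + (-3*(-2)*2)/2 + 1/(2*(7 - 5))) = 2424 + (-½ + (6*2)/2 + (½)/2) = 2424 + (-½ + (½)*12 + (½)*(½)) = 2424 + (-½ + 6 + ¼) = 2424 + 23/4 = 9719/4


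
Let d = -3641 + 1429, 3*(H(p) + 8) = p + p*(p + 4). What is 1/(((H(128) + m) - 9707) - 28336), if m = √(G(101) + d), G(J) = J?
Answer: -291387/9434061640 - 9*I*√2111/9434061640 ≈ -3.0887e-5 - 4.3832e-8*I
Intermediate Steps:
H(p) = -8 + p/3 + p*(4 + p)/3 (H(p) = -8 + (p + p*(p + 4))/3 = -8 + (p + p*(4 + p))/3 = -8 + (p/3 + p*(4 + p)/3) = -8 + p/3 + p*(4 + p)/3)
d = -2212
m = I*√2111 (m = √(101 - 2212) = √(-2111) = I*√2111 ≈ 45.946*I)
1/(((H(128) + m) - 9707) - 28336) = 1/((((-8 + (⅓)*128² + (5/3)*128) + I*√2111) - 9707) - 28336) = 1/((((-8 + (⅓)*16384 + 640/3) + I*√2111) - 9707) - 28336) = 1/((((-8 + 16384/3 + 640/3) + I*√2111) - 9707) - 28336) = 1/(((17000/3 + I*√2111) - 9707) - 28336) = 1/((-12121/3 + I*√2111) - 28336) = 1/(-97129/3 + I*√2111)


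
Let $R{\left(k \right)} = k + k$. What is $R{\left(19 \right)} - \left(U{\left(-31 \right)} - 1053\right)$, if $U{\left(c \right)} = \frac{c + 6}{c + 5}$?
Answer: $\frac{28341}{26} \approx 1090.0$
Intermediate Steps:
$U{\left(c \right)} = \frac{6 + c}{5 + c}$
$R{\left(k \right)} = 2 k$
$R{\left(19 \right)} - \left(U{\left(-31 \right)} - 1053\right) = 2 \cdot 19 - \left(\frac{6 - 31}{5 - 31} - 1053\right) = 38 - \left(\frac{1}{-26} \left(-25\right) - 1053\right) = 38 - \left(\left(- \frac{1}{26}\right) \left(-25\right) - 1053\right) = 38 - \left(\frac{25}{26} - 1053\right) = 38 - - \frac{27353}{26} = 38 + \frac{27353}{26} = \frac{28341}{26}$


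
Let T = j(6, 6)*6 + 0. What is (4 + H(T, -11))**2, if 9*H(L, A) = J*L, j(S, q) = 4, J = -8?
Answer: 2704/9 ≈ 300.44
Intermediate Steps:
T = 24 (T = 4*6 + 0 = 24 + 0 = 24)
H(L, A) = -8*L/9 (H(L, A) = (-8*L)/9 = -8*L/9)
(4 + H(T, -11))**2 = (4 - 8/9*24)**2 = (4 - 64/3)**2 = (-52/3)**2 = 2704/9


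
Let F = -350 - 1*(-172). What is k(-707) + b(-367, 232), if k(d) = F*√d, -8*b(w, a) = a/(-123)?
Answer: 29/123 - 178*I*√707 ≈ 0.23577 - 4732.9*I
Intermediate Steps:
b(w, a) = a/984 (b(w, a) = -a/(8*(-123)) = -(-1)*a/984 = a/984)
F = -178 (F = -350 + 172 = -178)
k(d) = -178*√d
k(-707) + b(-367, 232) = -178*I*√707 + (1/984)*232 = -178*I*√707 + 29/123 = 29/123 - 178*I*√707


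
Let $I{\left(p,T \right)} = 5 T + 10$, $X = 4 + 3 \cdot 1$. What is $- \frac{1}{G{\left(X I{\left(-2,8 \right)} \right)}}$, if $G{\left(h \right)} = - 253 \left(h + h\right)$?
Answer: $\frac{1}{177100} \approx 5.6465 \cdot 10^{-6}$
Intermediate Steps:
$X = 7$ ($X = 4 + 3 = 7$)
$I{\left(p,T \right)} = 10 + 5 T$
$G{\left(h \right)} = - 506 h$ ($G{\left(h \right)} = - 253 \cdot 2 h = - 506 h$)
$- \frac{1}{G{\left(X I{\left(-2,8 \right)} \right)}} = - \frac{1}{\left(-506\right) 7 \left(10 + 5 \cdot 8\right)} = - \frac{1}{\left(-506\right) 7 \left(10 + 40\right)} = - \frac{1}{\left(-506\right) 7 \cdot 50} = - \frac{1}{\left(-506\right) 350} = - \frac{1}{-177100} = \left(-1\right) \left(- \frac{1}{177100}\right) = \frac{1}{177100}$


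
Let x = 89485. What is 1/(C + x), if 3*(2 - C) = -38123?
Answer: 3/306584 ≈ 9.7852e-6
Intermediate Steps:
C = 38129/3 (C = 2 - 1/3*(-38123) = 2 + 38123/3 = 38129/3 ≈ 12710.)
1/(C + x) = 1/(38129/3 + 89485) = 1/(306584/3) = 3/306584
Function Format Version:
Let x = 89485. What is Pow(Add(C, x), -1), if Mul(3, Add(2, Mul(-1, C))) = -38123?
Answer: Rational(3, 306584) ≈ 9.7852e-6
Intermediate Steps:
C = Rational(38129, 3) (C = Add(2, Mul(Rational(-1, 3), -38123)) = Add(2, Rational(38123, 3)) = Rational(38129, 3) ≈ 12710.)
Pow(Add(C, x), -1) = Pow(Add(Rational(38129, 3), 89485), -1) = Pow(Rational(306584, 3), -1) = Rational(3, 306584)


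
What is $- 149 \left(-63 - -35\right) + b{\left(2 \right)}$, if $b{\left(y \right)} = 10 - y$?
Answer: $4180$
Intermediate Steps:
$- 149 \left(-63 - -35\right) + b{\left(2 \right)} = - 149 \left(-63 - -35\right) + \left(10 - 2\right) = - 149 \left(-63 + 35\right) + \left(10 - 2\right) = \left(-149\right) \left(-28\right) + 8 = 4172 + 8 = 4180$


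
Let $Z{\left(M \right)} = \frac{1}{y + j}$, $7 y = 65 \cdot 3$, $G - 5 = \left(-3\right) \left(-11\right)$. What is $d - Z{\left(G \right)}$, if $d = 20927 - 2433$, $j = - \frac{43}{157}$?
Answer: $\frac{560626017}{30314} \approx 18494.0$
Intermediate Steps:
$j = - \frac{43}{157}$ ($j = \left(-43\right) \frac{1}{157} = - \frac{43}{157} \approx -0.27389$)
$d = 18494$
$G = 38$ ($G = 5 - -33 = 5 + 33 = 38$)
$y = \frac{195}{7}$ ($y = \frac{65 \cdot 3}{7} = \frac{1}{7} \cdot 195 = \frac{195}{7} \approx 27.857$)
$Z{\left(M \right)} = \frac{1099}{30314}$ ($Z{\left(M \right)} = \frac{1}{\frac{195}{7} - \frac{43}{157}} = \frac{1}{\frac{30314}{1099}} = \frac{1099}{30314}$)
$d - Z{\left(G \right)} = 18494 - \frac{1099}{30314} = \frac{560626017}{30314}$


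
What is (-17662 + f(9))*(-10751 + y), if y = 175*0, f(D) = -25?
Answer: 190152937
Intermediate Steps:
y = 0
(-17662 + f(9))*(-10751 + y) = (-17662 - 25)*(-10751 + 0) = -17687*(-10751) = 190152937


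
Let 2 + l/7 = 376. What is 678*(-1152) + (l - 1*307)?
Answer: -778745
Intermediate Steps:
l = 2618 (l = -14 + 7*376 = -14 + 2632 = 2618)
678*(-1152) + (l - 1*307) = 678*(-1152) + (2618 - 1*307) = -781056 + (2618 - 307) = -781056 + 2311 = -778745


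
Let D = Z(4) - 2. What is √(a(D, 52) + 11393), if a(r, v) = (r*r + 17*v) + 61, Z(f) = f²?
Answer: √12534 ≈ 111.96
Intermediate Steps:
D = 14 (D = 4² - 2 = 16 - 2 = 14)
a(r, v) = 61 + r² + 17*v (a(r, v) = (r² + 17*v) + 61 = 61 + r² + 17*v)
√(a(D, 52) + 11393) = √((61 + 14² + 17*52) + 11393) = √((61 + 196 + 884) + 11393) = √(1141 + 11393) = √12534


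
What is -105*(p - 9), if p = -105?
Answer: 11970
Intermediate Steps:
-105*(p - 9) = -105*(-105 - 9) = -105*(-114) = 11970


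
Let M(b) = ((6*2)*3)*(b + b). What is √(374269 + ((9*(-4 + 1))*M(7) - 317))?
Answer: 2*√90086 ≈ 600.29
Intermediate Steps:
M(b) = 72*b (M(b) = (12*3)*(2*b) = 36*(2*b) = 72*b)
√(374269 + ((9*(-4 + 1))*M(7) - 317)) = √(374269 + ((9*(-4 + 1))*(72*7) - 317)) = √(374269 + ((9*(-3))*504 - 317)) = √(374269 + (-27*504 - 317)) = √(374269 + (-13608 - 317)) = √(374269 - 13925) = √360344 = 2*√90086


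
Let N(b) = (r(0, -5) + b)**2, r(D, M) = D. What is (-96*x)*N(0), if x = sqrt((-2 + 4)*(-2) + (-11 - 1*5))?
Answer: 0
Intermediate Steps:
N(b) = b**2 (N(b) = (0 + b)**2 = b**2)
x = 2*I*sqrt(5) (x = sqrt(2*(-2) + (-11 - 5)) = sqrt(-4 - 16) = sqrt(-20) = 2*I*sqrt(5) ≈ 4.4721*I)
(-96*x)*N(0) = -192*I*sqrt(5)*0**2 = -192*I*sqrt(5)*0 = 0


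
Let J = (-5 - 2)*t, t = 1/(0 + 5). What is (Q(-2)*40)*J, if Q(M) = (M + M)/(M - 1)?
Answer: -224/3 ≈ -74.667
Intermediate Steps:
t = ⅕ (t = 1/5 = ⅕ ≈ 0.20000)
J = -7/5 (J = (-5 - 2)*(⅕) = -7*⅕ = -7/5 ≈ -1.4000)
Q(M) = 2*M/(-1 + M) (Q(M) = (2*M)/(-1 + M) = 2*M/(-1 + M))
(Q(-2)*40)*J = ((2*(-2)/(-1 - 2))*40)*(-7/5) = ((2*(-2)/(-3))*40)*(-7/5) = ((2*(-2)*(-⅓))*40)*(-7/5) = ((4/3)*40)*(-7/5) = (160/3)*(-7/5) = -224/3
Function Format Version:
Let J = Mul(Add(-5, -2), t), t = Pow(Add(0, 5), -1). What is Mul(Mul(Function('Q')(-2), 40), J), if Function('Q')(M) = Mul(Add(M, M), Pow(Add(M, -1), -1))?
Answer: Rational(-224, 3) ≈ -74.667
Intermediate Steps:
t = Rational(1, 5) (t = Pow(5, -1) = Rational(1, 5) ≈ 0.20000)
J = Rational(-7, 5) (J = Mul(Add(-5, -2), Rational(1, 5)) = Mul(-7, Rational(1, 5)) = Rational(-7, 5) ≈ -1.4000)
Function('Q')(M) = Mul(2, M, Pow(Add(-1, M), -1)) (Function('Q')(M) = Mul(Mul(2, M), Pow(Add(-1, M), -1)) = Mul(2, M, Pow(Add(-1, M), -1)))
Mul(Mul(Function('Q')(-2), 40), J) = Mul(Mul(Mul(2, -2, Pow(Add(-1, -2), -1)), 40), Rational(-7, 5)) = Mul(Mul(Mul(2, -2, Pow(-3, -1)), 40), Rational(-7, 5)) = Mul(Mul(Mul(2, -2, Rational(-1, 3)), 40), Rational(-7, 5)) = Mul(Mul(Rational(4, 3), 40), Rational(-7, 5)) = Mul(Rational(160, 3), Rational(-7, 5)) = Rational(-224, 3)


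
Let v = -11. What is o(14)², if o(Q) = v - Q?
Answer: 625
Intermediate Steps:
o(Q) = -11 - Q
o(14)² = (-11 - 1*14)² = (-11 - 14)² = (-25)² = 625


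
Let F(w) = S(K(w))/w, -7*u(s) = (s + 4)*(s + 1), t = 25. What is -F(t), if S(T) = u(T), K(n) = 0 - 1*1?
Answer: 0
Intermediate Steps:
K(n) = -1 (K(n) = 0 - 1 = -1)
u(s) = -(1 + s)*(4 + s)/7 (u(s) = -(s + 4)*(s + 1)/7 = -(4 + s)*(1 + s)/7 = -(1 + s)*(4 + s)/7)
S(T) = -4/7 - 5*T/7 - T²/7
F(w) = 0 (F(w) = (-4/7 - 5/7*(-1) - ⅐*(-1)²)/w = (-4/7 + 5/7 - ⅐*1)/w = (-4/7 + 5/7 - ⅐)/w = 0/w = 0)
-F(t) = -1*0 = 0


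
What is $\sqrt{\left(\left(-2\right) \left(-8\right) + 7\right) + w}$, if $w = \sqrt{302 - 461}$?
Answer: $\sqrt{23 + i \sqrt{159}} \approx 4.9613 + 1.2708 i$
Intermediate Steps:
$w = i \sqrt{159}$ ($w = \sqrt{-159} = i \sqrt{159} \approx 12.61 i$)
$\sqrt{\left(\left(-2\right) \left(-8\right) + 7\right) + w} = \sqrt{\left(\left(-2\right) \left(-8\right) + 7\right) + i \sqrt{159}} = \sqrt{\left(16 + 7\right) + i \sqrt{159}} = \sqrt{23 + i \sqrt{159}}$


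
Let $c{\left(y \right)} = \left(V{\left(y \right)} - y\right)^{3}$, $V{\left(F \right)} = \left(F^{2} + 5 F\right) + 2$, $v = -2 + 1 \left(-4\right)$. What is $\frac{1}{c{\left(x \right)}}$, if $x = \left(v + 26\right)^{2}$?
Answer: $\frac{1}{4220269585299208} \approx 2.3695 \cdot 10^{-16}$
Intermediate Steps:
$v = -6$ ($v = -2 - 4 = -6$)
$x = 400$ ($x = \left(-6 + 26\right)^{2} = 20^{2} = 400$)
$V{\left(F \right)} = 2 + F^{2} + 5 F$
$c{\left(y \right)} = \left(2 + y^{2} + 4 y\right)^{3}$ ($c{\left(y \right)} = \left(\left(2 + y^{2} + 5 y\right) - y\right)^{3} = \left(2 + y^{2} + 4 y\right)^{3}$)
$\frac{1}{c{\left(x \right)}} = \frac{1}{\left(2 + 400^{2} + 4 \cdot 400\right)^{3}} = \frac{1}{\left(2 + 160000 + 1600\right)^{3}} = \frac{1}{161602^{3}} = \frac{1}{4220269585299208}$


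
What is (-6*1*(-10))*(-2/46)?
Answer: -60/23 ≈ -2.6087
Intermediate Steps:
(-6*1*(-10))*(-2/46) = (-6*(-10))*(-2*1/46) = 60*(-1/23) = -60/23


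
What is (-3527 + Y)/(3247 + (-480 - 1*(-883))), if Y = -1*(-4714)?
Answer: 1187/3650 ≈ 0.32521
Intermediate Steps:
Y = 4714
(-3527 + Y)/(3247 + (-480 - 1*(-883))) = (-3527 + 4714)/(3247 + (-480 - 1*(-883))) = 1187/(3247 + (-480 + 883)) = 1187/(3247 + 403) = 1187/3650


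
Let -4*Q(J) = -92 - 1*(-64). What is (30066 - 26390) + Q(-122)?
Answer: 3683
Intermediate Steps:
Q(J) = 7 (Q(J) = -(-92 - 1*(-64))/4 = -(-92 + 64)/4 = -1/4*(-28) = 7)
(30066 - 26390) + Q(-122) = (30066 - 26390) + 7 = 3676 + 7 = 3683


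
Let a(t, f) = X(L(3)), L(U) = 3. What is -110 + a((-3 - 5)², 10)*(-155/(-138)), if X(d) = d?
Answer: -4905/46 ≈ -106.63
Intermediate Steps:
a(t, f) = 3
-110 + a((-3 - 5)², 10)*(-155/(-138)) = -110 + 3*(-155/(-138)) = -110 + 3*(-155*(-1/138)) = -110 + 3*(155/138) = -110 + 155/46 = -4905/46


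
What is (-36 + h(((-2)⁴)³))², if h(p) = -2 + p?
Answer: 16467364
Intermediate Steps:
(-36 + h(((-2)⁴)³))² = (-36 + (-2 + ((-2)⁴)³))² = (-36 + (-2 + 16³))² = (-36 + (-2 + 4096))² = (-36 + 4094)² = 4058² = 16467364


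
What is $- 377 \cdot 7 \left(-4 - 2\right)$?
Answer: $15834$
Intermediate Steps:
$- 377 \cdot 7 \left(-4 - 2\right) = - 377 \cdot 7 \left(-6\right) = - 377 \left(-42\right) = \left(-1\right) \left(-15834\right) = 15834$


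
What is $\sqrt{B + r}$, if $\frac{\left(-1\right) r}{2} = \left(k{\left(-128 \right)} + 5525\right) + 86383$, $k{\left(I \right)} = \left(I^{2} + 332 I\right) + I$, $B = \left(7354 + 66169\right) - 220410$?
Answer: $i \sqrt{278223} \approx 527.47 i$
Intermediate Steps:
$B = -146887$ ($B = 73523 - 220410 = -146887$)
$k{\left(I \right)} = I^{2} + 333 I$
$r = -131336$ ($r = - 2 \left(\left(- 128 \left(333 - 128\right) + 5525\right) + 86383\right) = - 2 \left(\left(\left(-128\right) 205 + 5525\right) + 86383\right) = - 2 \left(\left(-26240 + 5525\right) + 86383\right) = - 2 \left(-20715 + 86383\right) = \left(-2\right) 65668 = -131336$)
$\sqrt{B + r} = \sqrt{-146887 - 131336} = \sqrt{-278223} = i \sqrt{278223}$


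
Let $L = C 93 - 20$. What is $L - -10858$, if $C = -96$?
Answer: $1910$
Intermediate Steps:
$L = -8948$ ($L = \left(-96\right) 93 - 20 = -8928 - 20 = -8948$)
$L - -10858 = -8948 - -10858 = -8948 + 10858 = 1910$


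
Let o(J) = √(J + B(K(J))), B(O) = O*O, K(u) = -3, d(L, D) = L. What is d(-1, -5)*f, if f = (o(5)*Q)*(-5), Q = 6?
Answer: 30*√14 ≈ 112.25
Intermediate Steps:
B(O) = O²
o(J) = √(9 + J) (o(J) = √(J + (-3)²) = √(J + 9) = √(9 + J))
f = -30*√14 (f = (√(9 + 5)*6)*(-5) = (√14*6)*(-5) = (6*√14)*(-5) = -30*√14 ≈ -112.25)
d(-1, -5)*f = -(-30)*√14 = 30*√14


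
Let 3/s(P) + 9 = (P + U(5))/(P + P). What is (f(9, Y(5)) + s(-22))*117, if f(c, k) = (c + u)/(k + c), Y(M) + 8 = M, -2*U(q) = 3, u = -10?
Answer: -90831/1490 ≈ -60.960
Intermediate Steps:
U(q) = -3/2 (U(q) = -1/2*3 = -3/2)
Y(M) = -8 + M
s(P) = 3/(-9 + (-3/2 + P)/(2*P)) (s(P) = 3/(-9 + (P - 3/2)/(P + P)) = 3/(-9 + (-3/2 + P)/((2*P))) = 3/(-9 + (-3/2 + P)*(1/(2*P))) = 3/(-9 + (-3/2 + P)/(2*P)))
f(c, k) = (-10 + c)/(c + k) (f(c, k) = (c - 10)/(k + c) = (-10 + c)/(c + k))
(f(9, Y(5)) + s(-22))*117 = ((-10 + 9)/(9 + (-8 + 5)) - 12*(-22)/(3 + 34*(-22)))*117 = (-1/(9 - 3) - 12*(-22)/(3 - 748))*117 = (-1/6 - 12*(-22)/(-745))*117 = ((1/6)*(-1) - 12*(-22)*(-1/745))*117 = (-1/6 - 264/745)*117 = -2329/4470*117 = -90831/1490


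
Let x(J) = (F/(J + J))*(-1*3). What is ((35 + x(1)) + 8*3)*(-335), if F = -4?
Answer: -21775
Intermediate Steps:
x(J) = 6/J (x(J) = (-4/(J + J))*(-1*3) = -4*1/(2*J)*(-3) = -2/J*(-3) = 6/J)
((35 + x(1)) + 8*3)*(-335) = ((35 + 6/1) + 8*3)*(-335) = ((35 + 6*1) + 24)*(-335) = ((35 + 6) + 24)*(-335) = (41 + 24)*(-335) = 65*(-335) = -21775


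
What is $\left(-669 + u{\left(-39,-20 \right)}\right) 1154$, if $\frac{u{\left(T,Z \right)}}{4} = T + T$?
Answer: $-1132074$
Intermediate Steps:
$u{\left(T,Z \right)} = 8 T$ ($u{\left(T,Z \right)} = 4 \left(T + T\right) = 4 \cdot 2 T = 8 T$)
$\left(-669 + u{\left(-39,-20 \right)}\right) 1154 = \left(-669 + 8 \left(-39\right)\right) 1154 = \left(-669 - 312\right) 1154 = \left(-981\right) 1154 = -1132074$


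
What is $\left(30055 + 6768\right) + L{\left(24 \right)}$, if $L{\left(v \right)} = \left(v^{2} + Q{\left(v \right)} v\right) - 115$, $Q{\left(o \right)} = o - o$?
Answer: $37284$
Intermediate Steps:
$Q{\left(o \right)} = 0$
$L{\left(v \right)} = -115 + v^{2}$ ($L{\left(v \right)} = \left(v^{2} + 0 v\right) - 115 = \left(v^{2} + 0\right) - 115 = v^{2} - 115 = -115 + v^{2}$)
$\left(30055 + 6768\right) + L{\left(24 \right)} = \left(30055 + 6768\right) - \left(115 - 24^{2}\right) = 36823 + \left(-115 + 576\right) = 36823 + 461 = 37284$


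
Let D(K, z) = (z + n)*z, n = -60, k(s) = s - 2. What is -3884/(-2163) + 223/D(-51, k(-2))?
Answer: 1476653/553728 ≈ 2.6667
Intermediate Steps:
k(s) = -2 + s
D(K, z) = z*(-60 + z) (D(K, z) = (z - 60)*z = (-60 + z)*z = z*(-60 + z))
-3884/(-2163) + 223/D(-51, k(-2)) = -3884/(-2163) + 223/(((-2 - 2)*(-60 + (-2 - 2)))) = -3884*(-1/2163) + 223/((-4*(-60 - 4))) = 3884/2163 + 223/((-4*(-64))) = 3884/2163 + 223/256 = 1476653/553728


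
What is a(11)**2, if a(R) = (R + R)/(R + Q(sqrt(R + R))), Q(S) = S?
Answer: 484/(11 + sqrt(22))**2 ≈ 1.9660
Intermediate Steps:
a(R) = 2*R/(R + sqrt(2)*sqrt(R)) (a(R) = (R + R)/(R + sqrt(R + R)) = (2*R)/(R + sqrt(2*R)) = (2*R)/(R + sqrt(2)*sqrt(R)) = 2*R/(R + sqrt(2)*sqrt(R)))
a(11)**2 = (2*11/(11 + sqrt(2)*sqrt(11)))**2 = (2*11/(11 + sqrt(22)))**2 = (22/(11 + sqrt(22)))**2 = 484/(11 + sqrt(22))**2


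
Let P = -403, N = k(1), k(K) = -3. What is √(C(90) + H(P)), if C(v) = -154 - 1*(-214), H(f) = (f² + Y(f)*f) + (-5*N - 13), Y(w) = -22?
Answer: √171337 ≈ 413.93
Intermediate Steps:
N = -3
H(f) = 2 + f² - 22*f (H(f) = (f² - 22*f) + (-5*(-3) - 13) = (f² - 22*f) + (15 - 13) = (f² - 22*f) + 2 = 2 + f² - 22*f)
C(v) = 60 (C(v) = -154 + 214 = 60)
√(C(90) + H(P)) = √(60 + (2 + (-403)² - 22*(-403))) = √(60 + (2 + 162409 + 8866)) = √(60 + 171277) = √171337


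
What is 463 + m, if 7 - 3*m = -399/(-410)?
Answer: 571961/1230 ≈ 465.01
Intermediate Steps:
m = 2471/1230 (m = 7/3 - (-133)/(-410) = 7/3 - (-133)*(-1)/410 = 7/3 - 1/3*399/410 = 7/3 - 133/410 = 2471/1230 ≈ 2.0089)
463 + m = 463 + 2471/1230 = 571961/1230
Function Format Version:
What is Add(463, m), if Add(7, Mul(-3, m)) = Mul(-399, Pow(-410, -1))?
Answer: Rational(571961, 1230) ≈ 465.01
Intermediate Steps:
m = Rational(2471, 1230) (m = Add(Rational(7, 3), Mul(Rational(-1, 3), Mul(-399, Pow(-410, -1)))) = Add(Rational(7, 3), Mul(Rational(-1, 3), Mul(-399, Rational(-1, 410)))) = Add(Rational(7, 3), Mul(Rational(-1, 3), Rational(399, 410))) = Add(Rational(7, 3), Rational(-133, 410)) = Rational(2471, 1230) ≈ 2.0089)
Add(463, m) = Add(463, Rational(2471, 1230)) = Rational(571961, 1230)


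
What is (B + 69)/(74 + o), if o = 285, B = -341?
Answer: -272/359 ≈ -0.75766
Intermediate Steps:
(B + 69)/(74 + o) = (-341 + 69)/(74 + 285) = -272/359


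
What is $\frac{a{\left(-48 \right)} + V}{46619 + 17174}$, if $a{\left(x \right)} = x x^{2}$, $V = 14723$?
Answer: $- \frac{95869}{63793} \approx -1.5028$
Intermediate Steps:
$a{\left(x \right)} = x^{3}$
$\frac{a{\left(-48 \right)} + V}{46619 + 17174} = \frac{\left(-48\right)^{3} + 14723}{46619 + 17174} = \frac{-110592 + 14723}{63793} = \left(-95869\right) \frac{1}{63793} = - \frac{95869}{63793}$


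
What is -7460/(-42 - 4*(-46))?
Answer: -3730/71 ≈ -52.535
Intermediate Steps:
-7460/(-42 - 4*(-46)) = -7460/(-42 + 184) = -7460/142 = -1*3730/71 = -3730/71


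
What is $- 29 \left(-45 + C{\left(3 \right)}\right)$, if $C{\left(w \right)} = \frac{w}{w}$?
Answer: $1276$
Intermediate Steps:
$C{\left(w \right)} = 1$
$- 29 \left(-45 + C{\left(3 \right)}\right) = - 29 \left(-45 + 1\right) = \left(-29\right) \left(-44\right) = 1276$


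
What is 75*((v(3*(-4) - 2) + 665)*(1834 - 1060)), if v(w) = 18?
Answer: 39648150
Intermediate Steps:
75*((v(3*(-4) - 2) + 665)*(1834 - 1060)) = 75*((18 + 665)*(1834 - 1060)) = 75*(683*774) = 75*528642 = 39648150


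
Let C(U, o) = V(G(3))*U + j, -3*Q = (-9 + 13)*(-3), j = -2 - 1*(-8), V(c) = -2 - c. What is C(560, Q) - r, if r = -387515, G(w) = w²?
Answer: 381361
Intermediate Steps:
j = 6 (j = -2 + 8 = 6)
Q = 4 (Q = -(-9 + 13)*(-3)/3 = -4*(-3)/3 = -⅓*(-12) = 4)
C(U, o) = 6 - 11*U (C(U, o) = (-2 - 1*3²)*U + 6 = (-2 - 1*9)*U + 6 = (-2 - 9)*U + 6 = -11*U + 6 = 6 - 11*U)
C(560, Q) - r = (6 - 11*560) - 1*(-387515) = (6 - 6160) + 387515 = -6154 + 387515 = 381361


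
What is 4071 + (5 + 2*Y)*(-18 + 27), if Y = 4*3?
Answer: 4332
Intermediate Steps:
Y = 12
4071 + (5 + 2*Y)*(-18 + 27) = 4071 + (5 + 2*12)*(-18 + 27) = 4071 + (5 + 24)*9 = 4071 + 29*9 = 4071 + 261 = 4332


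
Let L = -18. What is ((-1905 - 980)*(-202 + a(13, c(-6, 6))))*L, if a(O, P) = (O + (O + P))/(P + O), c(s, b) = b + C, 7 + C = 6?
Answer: -10400425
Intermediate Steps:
C = -1 (C = -7 + 6 = -1)
c(s, b) = -1 + b (c(s, b) = b - 1 = -1 + b)
a(O, P) = (P + 2*O)/(O + P)
((-1905 - 980)*(-202 + a(13, c(-6, 6))))*L = ((-1905 - 980)*(-202 + ((-1 + 6) + 2*13)/(13 + (-1 + 6))))*(-18) = -2885*(-202 + (5 + 26)/(13 + 5))*(-18) = -2885*(-202 + 31/18)*(-18) = -2885*(-3605/18)*(-18) = (10400425/18)*(-18) = -10400425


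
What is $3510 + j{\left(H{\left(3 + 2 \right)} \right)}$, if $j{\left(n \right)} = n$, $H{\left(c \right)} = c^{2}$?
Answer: $3535$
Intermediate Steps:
$3510 + j{\left(H{\left(3 + 2 \right)} \right)} = 3510 + \left(3 + 2\right)^{2} = 3510 + 5^{2} = 3510 + 25 = 3535$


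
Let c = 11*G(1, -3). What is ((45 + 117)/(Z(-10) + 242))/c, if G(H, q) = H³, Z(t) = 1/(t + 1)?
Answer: 1458/23947 ≈ 0.060884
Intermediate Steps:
Z(t) = 1/(1 + t)
c = 11 (c = 11*1³ = 11*1 = 11)
((45 + 117)/(Z(-10) + 242))/c = ((45 + 117)/(1/(1 - 10) + 242))/11 = (162/(1/(-9) + 242))*(1/11) = (162/(-⅑ + 242))*(1/11) = (162/(2177/9))*(1/11) = (162*(9/2177))*(1/11) = (1458/2177)*(1/11) = 1458/23947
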